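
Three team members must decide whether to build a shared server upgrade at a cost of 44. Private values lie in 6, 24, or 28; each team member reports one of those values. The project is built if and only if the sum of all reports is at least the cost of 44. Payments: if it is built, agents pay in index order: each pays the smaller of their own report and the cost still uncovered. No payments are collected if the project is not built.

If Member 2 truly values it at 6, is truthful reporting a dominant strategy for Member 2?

Yes

Check each profile of the others' reports and compare truth against every alternative report.
Others report (6, 24): truth gives 0, best alternative gives -18.
Others report (6, 28): truth gives 0, best alternative gives -18.
Others report (24, 6): truth gives 0, best alternative gives -14.
Others report (24, 24): truth gives 0, best alternative gives -14.
Others report (24, 28): truth gives 0, best alternative gives -14.
Others report (28, 6): truth gives 0, best alternative gives -10.
(Remaining 3 profiles checked similarly; truth is weakly best in each.)
In every case the truthful report is at least as good as any alternative, so it is a dominant strategy.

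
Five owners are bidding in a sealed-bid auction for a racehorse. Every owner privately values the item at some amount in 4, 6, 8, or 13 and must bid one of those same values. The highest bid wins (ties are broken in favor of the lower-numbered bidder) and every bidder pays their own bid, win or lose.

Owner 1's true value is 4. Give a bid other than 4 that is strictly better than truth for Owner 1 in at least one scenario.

6

Suppose Owner 2 bids 4, Owner 3 bids 4, Owner 4 bids 4 and Owner 5 bids 6.
Bid 4: loses but pays 4, utility -4.
Bid 6: wins, pays 6, utility 4 - 6 = -2.
So bidding 6 beats truth here (-2 > -4).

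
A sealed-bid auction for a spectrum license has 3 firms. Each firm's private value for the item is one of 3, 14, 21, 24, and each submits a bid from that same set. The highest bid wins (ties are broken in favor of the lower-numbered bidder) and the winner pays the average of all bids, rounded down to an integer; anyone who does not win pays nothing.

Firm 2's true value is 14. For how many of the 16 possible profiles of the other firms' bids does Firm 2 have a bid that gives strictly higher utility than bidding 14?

1

Others bid (14, 3): truth gives 0; bid 21 gives 2 > 0. Violating.
Others bid (3, 3): truth gives 8; no alternative beats it.
Others bid (3, 14): truth gives 4; no alternative beats it.
(Checking all 16 profiles: 1 has a profitable deviation, 15 do not.)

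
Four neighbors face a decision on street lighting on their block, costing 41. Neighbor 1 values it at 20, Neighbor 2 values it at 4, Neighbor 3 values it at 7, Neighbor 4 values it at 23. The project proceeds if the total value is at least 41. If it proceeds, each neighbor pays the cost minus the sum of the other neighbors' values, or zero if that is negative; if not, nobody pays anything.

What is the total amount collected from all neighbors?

Total value 54 ≥ cost 41, so it is built.
Neighbor 1: others sum to 34; max(0, 41 - 34) = 7.
Neighbor 2: others sum to 50; max(0, 41 - 50) = 0.
Neighbor 3: others sum to 47; max(0, 41 - 47) = 0.
Neighbor 4: others sum to 31; max(0, 41 - 31) = 10.
Total collected = 7 + 0 + 0 + 10 = 17.

17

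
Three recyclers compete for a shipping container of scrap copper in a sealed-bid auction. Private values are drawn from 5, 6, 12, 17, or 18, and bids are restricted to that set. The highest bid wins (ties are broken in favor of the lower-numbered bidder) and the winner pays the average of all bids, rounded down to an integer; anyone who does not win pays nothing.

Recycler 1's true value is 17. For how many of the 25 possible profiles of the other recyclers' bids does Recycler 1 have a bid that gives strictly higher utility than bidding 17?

15

Others bid (5, 5): truth gives 8; bid 5 gives 12 > 8. Violating.
Others bid (5, 6): truth gives 8; bid 6 gives 12 > 8. Violating.
Others bid (5, 12): truth gives 6; bid 12 gives 8 > 6. Violating.
Others bid (5, 18): truth gives 0; bid 18 gives 4 > 0. Violating.
Others bid (5, 17): truth gives 4; no alternative beats it.
Others bid (6, 17): truth gives 4; no alternative beats it.
(Checking all 25 profiles: 15 have a profitable deviation, 10 do not.)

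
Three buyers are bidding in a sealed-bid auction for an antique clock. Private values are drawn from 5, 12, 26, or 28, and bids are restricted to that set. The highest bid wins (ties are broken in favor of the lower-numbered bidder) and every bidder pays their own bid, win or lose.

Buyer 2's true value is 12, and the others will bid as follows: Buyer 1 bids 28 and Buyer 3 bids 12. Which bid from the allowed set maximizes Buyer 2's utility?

5

Bid 5: loses but pays 5, utility -5.
Bid 12: loses but pays 12, utility -12.
Bid 26: loses but pays 26, utility -26.
Bid 28: loses but pays 28, utility -28.
The best choice is 5 with utility -5.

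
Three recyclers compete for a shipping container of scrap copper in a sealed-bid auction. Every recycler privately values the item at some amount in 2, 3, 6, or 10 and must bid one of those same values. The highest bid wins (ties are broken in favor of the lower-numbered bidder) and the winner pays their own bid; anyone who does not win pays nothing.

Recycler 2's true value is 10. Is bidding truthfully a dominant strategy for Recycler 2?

Consider the case where Recycler 1 bids 2 and Recycler 3 bids 2.
Truthful bid 10: wins, pays 10, utility 10 - 10 = 0.
Bid 3 instead: wins, pays 3, utility 10 - 3 = 7.
Since 7 > 0, bidding 3 is strictly better here, so truthful bidding is not dominant.

No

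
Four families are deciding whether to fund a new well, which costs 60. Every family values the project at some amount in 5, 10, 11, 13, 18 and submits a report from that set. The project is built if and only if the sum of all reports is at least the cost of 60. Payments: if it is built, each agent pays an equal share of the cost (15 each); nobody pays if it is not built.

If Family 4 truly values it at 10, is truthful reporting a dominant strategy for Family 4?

No

Consider the case where Family 1 reports 18, Family 2 reports 18 and Family 3 reports 18.
Truthful report 10: project built, pays 15, utility 10 - 15 = -5.
Report 5 instead: project not built, utility 0.
Since 0 > -5, reporting 5 is strictly better here, so truthful reporting is not dominant.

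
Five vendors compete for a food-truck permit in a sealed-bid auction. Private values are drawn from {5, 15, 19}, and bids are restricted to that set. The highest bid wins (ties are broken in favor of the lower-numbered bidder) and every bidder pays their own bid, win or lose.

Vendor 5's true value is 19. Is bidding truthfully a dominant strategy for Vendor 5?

No

Consider the case where Vendor 1 bids 5, Vendor 2 bids 5, Vendor 3 bids 5 and Vendor 4 bids 5.
Truthful bid 19: wins, pays 19, utility 19 - 19 = 0.
Bid 15 instead: wins, pays 15, utility 19 - 15 = 4.
Since 4 > 0, bidding 15 is strictly better here, so truthful bidding is not dominant.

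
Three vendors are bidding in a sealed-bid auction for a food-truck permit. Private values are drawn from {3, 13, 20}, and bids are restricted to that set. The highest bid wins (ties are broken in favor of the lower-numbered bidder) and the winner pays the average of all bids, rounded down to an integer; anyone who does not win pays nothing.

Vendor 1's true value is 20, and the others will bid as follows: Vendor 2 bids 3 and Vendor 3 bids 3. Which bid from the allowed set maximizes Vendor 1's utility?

3

Bid 3: wins, pays 3, utility 20 - 3 = 17.
Bid 13: wins, pays 6, utility 20 - 6 = 14.
Bid 20: wins, pays 8, utility 20 - 8 = 12.
The best choice is 3 with utility 17.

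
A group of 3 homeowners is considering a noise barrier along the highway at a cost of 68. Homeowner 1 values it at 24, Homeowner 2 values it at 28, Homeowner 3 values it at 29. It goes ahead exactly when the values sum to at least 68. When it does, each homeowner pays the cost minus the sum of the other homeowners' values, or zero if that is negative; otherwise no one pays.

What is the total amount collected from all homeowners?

42

Total value 81 ≥ cost 68, so it is built.
Homeowner 1: others sum to 57; max(0, 68 - 57) = 11.
Homeowner 2: others sum to 53; max(0, 68 - 53) = 15.
Homeowner 3: others sum to 52; max(0, 68 - 52) = 16.
Total collected = 11 + 15 + 16 = 42.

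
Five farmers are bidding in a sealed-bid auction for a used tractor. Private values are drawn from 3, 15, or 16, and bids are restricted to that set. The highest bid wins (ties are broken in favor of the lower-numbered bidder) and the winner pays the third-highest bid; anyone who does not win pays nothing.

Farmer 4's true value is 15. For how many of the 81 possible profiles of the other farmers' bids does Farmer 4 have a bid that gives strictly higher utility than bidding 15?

Others bid (3, 3, 3, 16): truth gives 0; bid 16 gives 12 > 0. Violating.
Others bid (3, 3, 15, 3): truth gives 0; bid 16 gives 12 > 0. Violating.
Others bid (3, 15, 3, 3): truth gives 0; bid 16 gives 12 > 0. Violating.
Others bid (15, 3, 3, 3): truth gives 0; bid 16 gives 12 > 0. Violating.
Others bid (3, 3, 3, 3): truth gives 12; no alternative beats it.
Others bid (3, 3, 3, 15): truth gives 12; no alternative beats it.
(Checking all 81 profiles: 4 have a profitable deviation, 77 do not.)

4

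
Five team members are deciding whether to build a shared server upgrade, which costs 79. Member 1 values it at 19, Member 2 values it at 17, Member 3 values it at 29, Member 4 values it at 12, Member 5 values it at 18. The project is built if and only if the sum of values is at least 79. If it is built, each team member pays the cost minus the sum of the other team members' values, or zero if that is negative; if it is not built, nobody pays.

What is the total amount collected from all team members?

19

Total value 95 ≥ cost 79, so it is built.
Member 1: others sum to 76; max(0, 79 - 76) = 3.
Member 2: others sum to 78; max(0, 79 - 78) = 1.
Member 3: others sum to 66; max(0, 79 - 66) = 13.
Member 4: others sum to 83; max(0, 79 - 83) = 0.
Member 5: others sum to 77; max(0, 79 - 77) = 2.
Total collected = 3 + 1 + 13 + 0 + 2 = 19.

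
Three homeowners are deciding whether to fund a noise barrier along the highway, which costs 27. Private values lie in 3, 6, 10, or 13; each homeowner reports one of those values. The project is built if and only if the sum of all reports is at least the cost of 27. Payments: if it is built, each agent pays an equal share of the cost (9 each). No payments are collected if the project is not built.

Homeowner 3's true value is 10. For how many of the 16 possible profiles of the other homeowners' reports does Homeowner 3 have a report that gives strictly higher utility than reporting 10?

4

Others report (3, 13): truth gives 0; report 13 gives 1 > 0. Violating.
Others report (6, 10): truth gives 0; report 13 gives 1 > 0. Violating.
Others report (10, 6): truth gives 0; report 13 gives 1 > 0. Violating.
Others report (13, 3): truth gives 0; report 13 gives 1 > 0. Violating.
Others report (3, 3): truth gives 0; no alternative beats it.
Others report (3, 6): truth gives 0; no alternative beats it.
(Checking all 16 profiles: 4 have a profitable deviation, 12 do not.)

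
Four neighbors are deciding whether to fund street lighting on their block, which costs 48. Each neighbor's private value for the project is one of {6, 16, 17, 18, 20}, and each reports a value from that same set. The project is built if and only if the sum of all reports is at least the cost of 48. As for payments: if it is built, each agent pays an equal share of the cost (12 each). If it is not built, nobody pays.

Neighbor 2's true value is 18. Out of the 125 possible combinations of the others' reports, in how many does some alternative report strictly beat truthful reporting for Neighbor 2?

6

Others report (6, 6, 16): truth gives 0; report 20 gives 6 > 0. Violating.
Others report (6, 6, 17): truth gives 0; report 20 gives 6 > 0. Violating.
Others report (6, 16, 6): truth gives 0; report 20 gives 6 > 0. Violating.
Others report (6, 17, 6): truth gives 0; report 20 gives 6 > 0. Violating.
Others report (6, 6, 6): truth gives 0; no alternative beats it.
Others report (6, 6, 18): truth gives 6; no alternative beats it.
(Checking all 125 profiles: 6 have a profitable deviation, 119 do not.)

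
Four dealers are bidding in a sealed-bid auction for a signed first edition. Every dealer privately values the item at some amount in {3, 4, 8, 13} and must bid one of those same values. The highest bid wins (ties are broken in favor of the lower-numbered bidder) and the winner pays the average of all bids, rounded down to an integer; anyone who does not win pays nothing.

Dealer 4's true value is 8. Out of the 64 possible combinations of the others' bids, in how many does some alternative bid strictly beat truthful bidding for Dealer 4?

Others bid (3, 3, 3): truth gives 4; bid 4 gives 5 > 4. Violating.
Others bid (3, 3, 8): truth gives 0; bid 13 gives 2 > 0. Violating.
Others bid (3, 4, 8): truth gives 0; bid 13 gives 1 > 0. Violating.
Others bid (3, 8, 3): truth gives 0; bid 13 gives 2 > 0. Violating.
Others bid (3, 3, 4): truth gives 4; no alternative beats it.
Others bid (3, 3, 13): truth gives 0; no alternative beats it.
(Checking all 64 profiles: 13 have a profitable deviation, 51 do not.)

13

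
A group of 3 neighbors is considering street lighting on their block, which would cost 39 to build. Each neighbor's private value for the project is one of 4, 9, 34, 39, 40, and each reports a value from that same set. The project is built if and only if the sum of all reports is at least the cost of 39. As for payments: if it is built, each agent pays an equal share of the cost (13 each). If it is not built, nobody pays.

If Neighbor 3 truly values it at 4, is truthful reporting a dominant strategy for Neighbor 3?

Yes

Check each profile of the others' reports and compare truth against every alternative report.
Others report (4, 34): truth gives -9, best alternative gives -9.
Others report (4, 39): truth gives -9, best alternative gives -9.
Others report (4, 40): truth gives -9, best alternative gives -9.
Others report (9, 34): truth gives -9, best alternative gives -9.
Others report (9, 39): truth gives -9, best alternative gives -9.
Others report (9, 40): truth gives -9, best alternative gives -9.
(Remaining 19 profiles checked similarly; truth is weakly best in each.)
In every case the truthful report is at least as good as any alternative, so it is a dominant strategy.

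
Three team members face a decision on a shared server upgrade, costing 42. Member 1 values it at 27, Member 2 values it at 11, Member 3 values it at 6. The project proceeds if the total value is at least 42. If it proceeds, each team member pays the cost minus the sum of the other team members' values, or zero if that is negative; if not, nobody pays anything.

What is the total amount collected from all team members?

Total value 44 ≥ cost 42, so it is built.
Member 1: others sum to 17; max(0, 42 - 17) = 25.
Member 2: others sum to 33; max(0, 42 - 33) = 9.
Member 3: others sum to 38; max(0, 42 - 38) = 4.
Total collected = 25 + 9 + 4 = 38.

38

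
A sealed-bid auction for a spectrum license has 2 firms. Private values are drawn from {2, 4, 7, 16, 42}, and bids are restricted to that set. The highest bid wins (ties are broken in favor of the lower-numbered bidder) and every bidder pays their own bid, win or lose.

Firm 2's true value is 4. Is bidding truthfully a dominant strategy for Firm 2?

Consider the case where Firm 1 bids 4.
Truthful bid 4: loses but pays 4, utility -4.
Bid 2 instead: loses but pays 2, utility -2.
Since -2 > -4, bidding 2 is strictly better here, so truthful bidding is not dominant.

No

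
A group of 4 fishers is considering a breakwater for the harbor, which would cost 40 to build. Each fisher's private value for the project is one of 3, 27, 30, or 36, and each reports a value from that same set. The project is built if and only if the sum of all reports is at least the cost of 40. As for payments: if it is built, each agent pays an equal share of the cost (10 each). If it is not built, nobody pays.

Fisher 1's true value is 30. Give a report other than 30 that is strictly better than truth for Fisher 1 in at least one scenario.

Suppose Fisher 2 reports 3, Fisher 3 reports 3 and Fisher 4 reports 3.
Report 30: project not built, utility 0.
Report 36: project built, pays 10, utility 30 - 10 = 20.
So reporting 36 beats truth here (20 > 0).

36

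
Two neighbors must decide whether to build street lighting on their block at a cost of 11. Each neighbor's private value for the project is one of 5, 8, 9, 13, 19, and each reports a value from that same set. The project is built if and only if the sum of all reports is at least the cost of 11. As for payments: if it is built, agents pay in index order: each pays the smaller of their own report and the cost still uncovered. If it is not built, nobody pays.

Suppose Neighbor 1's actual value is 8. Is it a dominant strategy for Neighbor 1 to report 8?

Consider the case where Neighbor 2 reports 8.
Truthful report 8: project built, pays 8, utility 8 - 8 = 0.
Report 5 instead: project built, pays 5, utility 8 - 5 = 3.
Since 3 > 0, reporting 5 is strictly better here, so truthful reporting is not dominant.

No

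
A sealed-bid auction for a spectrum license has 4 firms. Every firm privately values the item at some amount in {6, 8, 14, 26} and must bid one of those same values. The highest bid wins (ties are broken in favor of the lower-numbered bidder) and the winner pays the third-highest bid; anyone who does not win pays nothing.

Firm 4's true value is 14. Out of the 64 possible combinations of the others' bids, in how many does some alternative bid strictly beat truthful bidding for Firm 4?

12

Others bid (6, 6, 14): truth gives 0; bid 26 gives 8 > 0. Violating.
Others bid (6, 8, 14): truth gives 0; bid 26 gives 6 > 0. Violating.
Others bid (6, 14, 6): truth gives 0; bid 26 gives 8 > 0. Violating.
Others bid (6, 14, 8): truth gives 0; bid 26 gives 6 > 0. Violating.
Others bid (6, 6, 6): truth gives 8; no alternative beats it.
Others bid (6, 6, 8): truth gives 8; no alternative beats it.
(Checking all 64 profiles: 12 have a profitable deviation, 52 do not.)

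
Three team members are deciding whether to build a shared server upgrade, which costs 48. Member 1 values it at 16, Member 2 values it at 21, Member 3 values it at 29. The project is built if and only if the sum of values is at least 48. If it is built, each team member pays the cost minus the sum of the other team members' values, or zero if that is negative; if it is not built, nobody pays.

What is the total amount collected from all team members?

14

Total value 66 ≥ cost 48, so it is built.
Member 1: others sum to 50; max(0, 48 - 50) = 0.
Member 2: others sum to 45; max(0, 48 - 45) = 3.
Member 3: others sum to 37; max(0, 48 - 37) = 11.
Total collected = 0 + 3 + 11 = 14.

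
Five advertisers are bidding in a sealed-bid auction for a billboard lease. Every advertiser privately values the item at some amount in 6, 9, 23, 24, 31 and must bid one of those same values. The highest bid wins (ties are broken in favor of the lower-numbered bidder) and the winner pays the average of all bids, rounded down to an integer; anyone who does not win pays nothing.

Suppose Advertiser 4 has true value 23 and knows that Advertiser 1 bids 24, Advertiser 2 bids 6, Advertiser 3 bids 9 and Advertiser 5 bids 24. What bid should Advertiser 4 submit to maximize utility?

Bid 6: loses, pays 0, utility 0.
Bid 9: loses, pays 0, utility 0.
Bid 23: loses, pays 0, utility 0.
Bid 24: loses, pays 0, utility 0.
Bid 31: wins, pays 18, utility 23 - 18 = 5.
The best choice is 31 with utility 5.

31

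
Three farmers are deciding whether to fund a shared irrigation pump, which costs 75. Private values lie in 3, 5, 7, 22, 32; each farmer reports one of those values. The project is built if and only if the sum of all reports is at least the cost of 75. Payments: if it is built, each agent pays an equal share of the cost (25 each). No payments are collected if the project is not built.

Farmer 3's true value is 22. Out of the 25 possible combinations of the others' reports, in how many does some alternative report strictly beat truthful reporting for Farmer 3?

3

Others report (22, 32): truth gives -3; report 3 gives 0 > -3. Violating.
Others report (32, 22): truth gives -3; report 3 gives 0 > -3. Violating.
Others report (32, 32): truth gives -3; report 3 gives 0 > -3. Violating.
Others report (3, 3): truth gives 0; no alternative beats it.
Others report (3, 5): truth gives 0; no alternative beats it.
(Checking all 25 profiles: 3 have a profitable deviation, 22 do not.)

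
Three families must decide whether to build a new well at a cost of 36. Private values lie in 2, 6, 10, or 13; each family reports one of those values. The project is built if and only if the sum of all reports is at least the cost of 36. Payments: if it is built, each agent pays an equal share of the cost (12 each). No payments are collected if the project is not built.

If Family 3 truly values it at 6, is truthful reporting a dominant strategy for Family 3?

Yes

Check each profile of the others' reports and compare truth against every alternative report.
Others report (2, 2): truth gives 0, best alternative gives 0.
Others report (2, 6): truth gives 0, best alternative gives 0.
Others report (2, 10): truth gives 0, best alternative gives 0.
Others report (2, 13): truth gives 0, best alternative gives 0.
Others report (6, 2): truth gives 0, best alternative gives 0.
Others report (6, 6): truth gives 0, best alternative gives 0.
(Remaining 10 profiles checked similarly; truth is weakly best in each.)
In every case the truthful report is at least as good as any alternative, so it is a dominant strategy.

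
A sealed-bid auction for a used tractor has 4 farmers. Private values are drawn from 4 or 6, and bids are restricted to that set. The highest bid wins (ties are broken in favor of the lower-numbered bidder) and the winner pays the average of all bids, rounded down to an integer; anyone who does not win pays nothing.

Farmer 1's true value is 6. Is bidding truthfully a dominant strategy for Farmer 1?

Check each profile of the others' bids and compare truth against every alternative bid.
Others bid (4, 4, 6): truth gives 1, best alternative gives 0.
Others bid (4, 6, 4): truth gives 1, best alternative gives 0.
Others bid (4, 6, 6): truth gives 1, best alternative gives 0.
Others bid (6, 4, 4): truth gives 1, best alternative gives 0.
Others bid (6, 4, 6): truth gives 1, best alternative gives 0.
Others bid (6, 6, 4): truth gives 1, best alternative gives 0.
(Remaining 2 profiles checked similarly; truth is weakly best in each.)
In every case the truthful bid is at least as good as any alternative, so it is a dominant strategy.

Yes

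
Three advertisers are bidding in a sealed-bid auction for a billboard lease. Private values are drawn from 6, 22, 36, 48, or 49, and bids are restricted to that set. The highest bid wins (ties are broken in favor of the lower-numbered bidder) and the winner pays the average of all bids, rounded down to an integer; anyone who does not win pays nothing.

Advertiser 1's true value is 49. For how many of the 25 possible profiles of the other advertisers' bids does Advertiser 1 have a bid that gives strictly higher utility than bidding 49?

9

Others bid (6, 6): truth gives 29; bid 6 gives 43 > 29. Violating.
Others bid (6, 22): truth gives 24; bid 22 gives 33 > 24. Violating.
Others bid (6, 36): truth gives 19; bid 36 gives 23 > 19. Violating.
Others bid (22, 6): truth gives 24; bid 22 gives 33 > 24. Violating.
Others bid (6, 48): truth gives 15; no alternative beats it.
Others bid (6, 49): truth gives 15; no alternative beats it.
(Checking all 25 profiles: 9 have a profitable deviation, 16 do not.)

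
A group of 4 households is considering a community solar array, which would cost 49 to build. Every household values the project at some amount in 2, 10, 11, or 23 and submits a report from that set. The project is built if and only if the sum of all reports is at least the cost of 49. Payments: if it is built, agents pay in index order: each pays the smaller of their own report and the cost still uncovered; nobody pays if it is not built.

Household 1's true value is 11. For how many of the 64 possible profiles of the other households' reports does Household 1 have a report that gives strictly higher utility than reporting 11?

Others report (2, 23, 23): truth gives 0; report 2 gives 9 > 0. Violating.
Others report (10, 10, 23): truth gives 0; report 10 gives 1 > 0. Violating.
Others report (10, 11, 23): truth gives 0; report 10 gives 1 > 0. Violating.
Others report (10, 23, 10): truth gives 0; report 10 gives 1 > 0. Violating.
Others report (2, 2, 2): truth gives 0; no alternative beats it.
Others report (2, 2, 10): truth gives 0; no alternative beats it.
(Checking all 64 profiles: 22 have a profitable deviation, 42 do not.)

22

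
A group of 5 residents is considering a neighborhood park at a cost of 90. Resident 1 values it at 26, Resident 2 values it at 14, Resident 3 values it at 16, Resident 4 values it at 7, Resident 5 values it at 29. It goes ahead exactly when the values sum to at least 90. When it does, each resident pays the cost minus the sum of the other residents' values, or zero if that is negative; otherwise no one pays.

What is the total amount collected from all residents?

Total value 92 ≥ cost 90, so it is built.
Resident 1: others sum to 66; max(0, 90 - 66) = 24.
Resident 2: others sum to 78; max(0, 90 - 78) = 12.
Resident 3: others sum to 76; max(0, 90 - 76) = 14.
Resident 4: others sum to 85; max(0, 90 - 85) = 5.
Resident 5: others sum to 63; max(0, 90 - 63) = 27.
Total collected = 24 + 12 + 14 + 5 + 27 = 82.

82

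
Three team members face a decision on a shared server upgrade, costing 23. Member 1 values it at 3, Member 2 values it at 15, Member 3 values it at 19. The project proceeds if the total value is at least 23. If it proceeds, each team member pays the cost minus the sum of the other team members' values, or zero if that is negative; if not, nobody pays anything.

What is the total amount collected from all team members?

6

Total value 37 ≥ cost 23, so it is built.
Member 1: others sum to 34; max(0, 23 - 34) = 0.
Member 2: others sum to 22; max(0, 23 - 22) = 1.
Member 3: others sum to 18; max(0, 23 - 18) = 5.
Total collected = 0 + 1 + 5 = 6.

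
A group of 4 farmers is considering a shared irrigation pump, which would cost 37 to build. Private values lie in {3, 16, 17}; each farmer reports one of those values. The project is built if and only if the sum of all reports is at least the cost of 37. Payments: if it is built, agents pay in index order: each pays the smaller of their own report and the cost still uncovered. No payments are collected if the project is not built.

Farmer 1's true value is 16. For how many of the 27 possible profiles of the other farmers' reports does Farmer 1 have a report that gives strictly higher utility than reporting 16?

20

Others report (3, 16, 16): truth gives 0; report 3 gives 13 > 0. Violating.
Others report (3, 16, 17): truth gives 0; report 3 gives 13 > 0. Violating.
Others report (3, 17, 16): truth gives 0; report 3 gives 13 > 0. Violating.
Others report (3, 17, 17): truth gives 0; report 3 gives 13 > 0. Violating.
Others report (3, 3, 3): truth gives 0; no alternative beats it.
Others report (3, 3, 16): truth gives 0; no alternative beats it.
(Checking all 27 profiles: 20 have a profitable deviation, 7 do not.)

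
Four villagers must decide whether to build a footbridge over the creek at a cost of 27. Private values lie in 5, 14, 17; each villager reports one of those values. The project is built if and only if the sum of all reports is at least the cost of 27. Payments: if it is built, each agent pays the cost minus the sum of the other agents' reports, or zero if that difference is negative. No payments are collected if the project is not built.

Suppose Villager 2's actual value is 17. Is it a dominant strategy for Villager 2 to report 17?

Check each profile of the others' reports and compare truth against every alternative report.
Others report (5, 5, 17): truth gives 17, best alternative gives 17.
Others report (5, 14, 14): truth gives 17, best alternative gives 17.
Others report (5, 14, 17): truth gives 17, best alternative gives 17.
Others report (5, 17, 5): truth gives 17, best alternative gives 17.
Others report (5, 17, 14): truth gives 17, best alternative gives 17.
Others report (5, 17, 17): truth gives 17, best alternative gives 17.
(Remaining 21 profiles checked similarly; truth is weakly best in each.)
In every case the truthful report is at least as good as any alternative, so it is a dominant strategy.

Yes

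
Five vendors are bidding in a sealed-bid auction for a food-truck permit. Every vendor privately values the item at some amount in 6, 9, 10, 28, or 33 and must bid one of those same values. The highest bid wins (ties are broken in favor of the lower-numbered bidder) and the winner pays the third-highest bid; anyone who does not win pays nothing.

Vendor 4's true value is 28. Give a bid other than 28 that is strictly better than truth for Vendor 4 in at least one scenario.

Suppose Vendor 1 bids 6, Vendor 2 bids 6, Vendor 3 bids 6 and Vendor 5 bids 33.
Bid 28: loses, pays 0, utility 0.
Bid 33: wins, pays 6, utility 28 - 6 = 22.
So bidding 33 beats truth here (22 > 0).

33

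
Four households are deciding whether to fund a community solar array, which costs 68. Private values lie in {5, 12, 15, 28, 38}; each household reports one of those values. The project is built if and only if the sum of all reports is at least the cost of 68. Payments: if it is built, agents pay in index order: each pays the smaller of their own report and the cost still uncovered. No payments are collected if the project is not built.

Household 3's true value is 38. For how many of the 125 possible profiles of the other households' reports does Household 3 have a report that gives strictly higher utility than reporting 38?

75

Others report (5, 5, 38): truth gives 0; report 28 gives 10 > 0. Violating.
Others report (5, 12, 28): truth gives 0; report 28 gives 10 > 0. Violating.
Others report (5, 12, 38): truth gives 0; report 15 gives 23 > 0. Violating.
Others report (5, 15, 28): truth gives 0; report 28 gives 10 > 0. Violating.
Others report (5, 5, 5): truth gives 0; no alternative beats it.
Others report (5, 5, 12): truth gives 0; no alternative beats it.
(Checking all 125 profiles: 75 have a profitable deviation, 50 do not.)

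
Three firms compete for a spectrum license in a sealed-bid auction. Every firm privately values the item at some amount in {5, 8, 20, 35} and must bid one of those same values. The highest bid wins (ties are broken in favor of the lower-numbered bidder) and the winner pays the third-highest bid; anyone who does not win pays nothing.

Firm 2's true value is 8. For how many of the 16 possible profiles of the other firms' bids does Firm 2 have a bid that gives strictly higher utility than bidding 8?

Others bid (5, 20): truth gives 0; bid 20 gives 3 > 0. Violating.
Others bid (5, 35): truth gives 0; bid 35 gives 3 > 0. Violating.
Others bid (8, 5): truth gives 0; bid 20 gives 3 > 0. Violating.
Others bid (20, 5): truth gives 0; bid 35 gives 3 > 0. Violating.
Others bid (5, 5): truth gives 3; no alternative beats it.
Others bid (5, 8): truth gives 3; no alternative beats it.
(Checking all 16 profiles: 4 have a profitable deviation, 12 do not.)

4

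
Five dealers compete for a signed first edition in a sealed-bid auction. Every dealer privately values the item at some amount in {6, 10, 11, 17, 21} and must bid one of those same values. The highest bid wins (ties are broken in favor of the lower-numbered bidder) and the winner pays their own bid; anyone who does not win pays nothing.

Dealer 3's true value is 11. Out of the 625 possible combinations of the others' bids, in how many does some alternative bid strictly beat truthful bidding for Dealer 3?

Others bid (6, 6, 6, 6): truth gives 0; bid 10 gives 1 > 0. Violating.
Others bid (6, 6, 6, 10): truth gives 0; bid 10 gives 1 > 0. Violating.
Others bid (6, 6, 10, 6): truth gives 0; bid 10 gives 1 > 0. Violating.
Others bid (6, 6, 10, 10): truth gives 0; bid 10 gives 1 > 0. Violating.
Others bid (6, 6, 6, 11): truth gives 0; no alternative beats it.
Others bid (6, 6, 6, 17): truth gives 0; no alternative beats it.
(Checking all 625 profiles: 4 have a profitable deviation, 621 do not.)

4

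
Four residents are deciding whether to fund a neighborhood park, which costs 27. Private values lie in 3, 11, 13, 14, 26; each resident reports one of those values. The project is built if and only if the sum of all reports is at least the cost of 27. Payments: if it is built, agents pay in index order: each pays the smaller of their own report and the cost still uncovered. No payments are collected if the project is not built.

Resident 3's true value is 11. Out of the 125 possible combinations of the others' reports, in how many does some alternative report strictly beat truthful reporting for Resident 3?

30

Others report (3, 3, 26): truth gives 0; report 3 gives 8 > 0. Violating.
Others report (3, 11, 11): truth gives 0; report 3 gives 8 > 0. Violating.
Others report (3, 11, 13): truth gives 0; report 3 gives 8 > 0. Violating.
Others report (3, 11, 14): truth gives 0; report 3 gives 8 > 0. Violating.
Others report (3, 3, 3): truth gives 0; no alternative beats it.
Others report (3, 3, 11): truth gives 0; no alternative beats it.
(Checking all 125 profiles: 30 have a profitable deviation, 95 do not.)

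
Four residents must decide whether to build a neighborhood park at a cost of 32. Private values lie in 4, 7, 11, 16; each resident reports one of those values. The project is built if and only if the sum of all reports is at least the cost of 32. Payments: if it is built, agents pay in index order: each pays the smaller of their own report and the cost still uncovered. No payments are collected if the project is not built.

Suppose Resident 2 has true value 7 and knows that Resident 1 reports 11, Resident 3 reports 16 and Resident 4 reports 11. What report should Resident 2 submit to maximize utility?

4

Report 4: project built, pays 4, utility 7 - 4 = 3.
Report 7: project built, pays 7, utility 7 - 7 = 0.
Report 11: project built, pays 11, utility 7 - 11 = -4.
Report 16: project built, pays 16, utility 7 - 16 = -9.
The best choice is 4 with utility 3.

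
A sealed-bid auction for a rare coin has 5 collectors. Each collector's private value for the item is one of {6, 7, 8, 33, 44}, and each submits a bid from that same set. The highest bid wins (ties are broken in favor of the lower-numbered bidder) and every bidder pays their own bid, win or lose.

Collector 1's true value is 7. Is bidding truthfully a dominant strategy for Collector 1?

Consider the case where Collector 2 bids 6, Collector 3 bids 6, Collector 4 bids 6 and Collector 5 bids 6.
Truthful bid 7: wins, pays 7, utility 7 - 7 = 0.
Bid 6 instead: wins, pays 6, utility 7 - 6 = 1.
Since 1 > 0, bidding 6 is strictly better here, so truthful bidding is not dominant.

No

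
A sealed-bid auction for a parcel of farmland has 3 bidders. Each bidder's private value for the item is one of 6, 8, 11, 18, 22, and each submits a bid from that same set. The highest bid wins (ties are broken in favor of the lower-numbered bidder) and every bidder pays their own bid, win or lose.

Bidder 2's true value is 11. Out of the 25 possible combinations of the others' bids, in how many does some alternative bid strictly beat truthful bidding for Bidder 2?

Others bid (6, 6): truth gives 0; bid 8 gives 3 > 0. Violating.
Others bid (6, 8): truth gives 0; bid 8 gives 3 > 0. Violating.
Others bid (6, 18): truth gives -11; bid 6 gives -6 > -11. Violating.
Others bid (6, 22): truth gives -11; bid 6 gives -6 > -11. Violating.
Others bid (6, 11): truth gives 0; no alternative beats it.
Others bid (8, 6): truth gives 0; no alternative beats it.
(Checking all 25 profiles: 21 have a profitable deviation, 4 do not.)

21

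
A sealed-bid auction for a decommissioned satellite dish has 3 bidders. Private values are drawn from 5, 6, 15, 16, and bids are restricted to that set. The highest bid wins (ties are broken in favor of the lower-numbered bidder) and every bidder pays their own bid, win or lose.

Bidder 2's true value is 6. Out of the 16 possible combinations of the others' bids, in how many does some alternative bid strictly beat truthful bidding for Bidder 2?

14

Others bid (5, 15): truth gives -6; bid 5 gives -5 > -6. Violating.
Others bid (5, 16): truth gives -6; bid 5 gives -5 > -6. Violating.
Others bid (6, 5): truth gives -6; bid 5 gives -5 > -6. Violating.
Others bid (6, 6): truth gives -6; bid 5 gives -5 > -6. Violating.
Others bid (5, 5): truth gives 0; no alternative beats it.
Others bid (5, 6): truth gives 0; no alternative beats it.
(Checking all 16 profiles: 14 have a profitable deviation, 2 do not.)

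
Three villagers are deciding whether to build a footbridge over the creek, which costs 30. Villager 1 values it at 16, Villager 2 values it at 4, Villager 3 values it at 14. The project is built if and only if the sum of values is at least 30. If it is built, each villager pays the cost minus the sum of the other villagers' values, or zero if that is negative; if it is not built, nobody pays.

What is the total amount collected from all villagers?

Total value 34 ≥ cost 30, so it is built.
Villager 1: others sum to 18; max(0, 30 - 18) = 12.
Villager 2: others sum to 30; max(0, 30 - 30) = 0.
Villager 3: others sum to 20; max(0, 30 - 20) = 10.
Total collected = 12 + 0 + 10 = 22.

22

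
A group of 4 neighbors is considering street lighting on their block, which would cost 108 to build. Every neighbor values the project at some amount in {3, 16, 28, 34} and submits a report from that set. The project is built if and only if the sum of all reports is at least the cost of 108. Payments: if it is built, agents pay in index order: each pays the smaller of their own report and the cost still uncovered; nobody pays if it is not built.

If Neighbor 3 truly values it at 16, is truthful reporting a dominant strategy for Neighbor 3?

Yes

Check each profile of the others' reports and compare truth against every alternative report.
Others report (3, 3, 3): truth gives 0, best alternative gives 0.
Others report (3, 3, 16): truth gives 0, best alternative gives 0.
Others report (3, 3, 28): truth gives 0, best alternative gives 0.
Others report (3, 3, 34): truth gives 0, best alternative gives 0.
Others report (3, 16, 3): truth gives 0, best alternative gives 0.
Others report (3, 16, 16): truth gives 0, best alternative gives 0.
(Remaining 58 profiles checked similarly; truth is weakly best in each.)
In every case the truthful report is at least as good as any alternative, so it is a dominant strategy.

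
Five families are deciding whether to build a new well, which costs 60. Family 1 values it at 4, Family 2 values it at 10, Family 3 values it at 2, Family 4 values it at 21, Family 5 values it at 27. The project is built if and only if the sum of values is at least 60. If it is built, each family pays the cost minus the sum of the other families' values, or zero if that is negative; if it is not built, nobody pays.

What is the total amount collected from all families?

46

Total value 64 ≥ cost 60, so it is built.
Family 1: others sum to 60; max(0, 60 - 60) = 0.
Family 2: others sum to 54; max(0, 60 - 54) = 6.
Family 3: others sum to 62; max(0, 60 - 62) = 0.
Family 4: others sum to 43; max(0, 60 - 43) = 17.
Family 5: others sum to 37; max(0, 60 - 37) = 23.
Total collected = 0 + 6 + 0 + 17 + 23 = 46.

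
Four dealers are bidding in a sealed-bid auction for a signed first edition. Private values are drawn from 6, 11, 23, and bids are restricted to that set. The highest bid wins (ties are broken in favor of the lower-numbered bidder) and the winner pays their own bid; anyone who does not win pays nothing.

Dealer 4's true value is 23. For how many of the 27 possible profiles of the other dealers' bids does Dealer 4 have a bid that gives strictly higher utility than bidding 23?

Others bid (6, 6, 6): truth gives 0; bid 11 gives 12 > 0. Violating.
Others bid (6, 6, 11): truth gives 0; no alternative beats it.
Others bid (6, 6, 23): truth gives 0; no alternative beats it.
(Checking all 27 profiles: 1 has a profitable deviation, 26 do not.)

1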